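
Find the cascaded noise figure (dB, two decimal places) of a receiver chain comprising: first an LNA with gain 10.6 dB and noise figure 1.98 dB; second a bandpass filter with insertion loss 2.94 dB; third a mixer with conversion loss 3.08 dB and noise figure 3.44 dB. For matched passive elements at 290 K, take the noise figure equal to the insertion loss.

2.72 dB

Convert to linear (a loss of L dB is a gain of −L dB): F_i = 10^(NF_i/10), G_i = 10^(G_i,dB/10)
  Stage 1: F_1 = 10^(1.98/10) = 1.578, G_1 = 10^(10.6/10) = 11.48
  Stage 2: F_2 = 10^(2.94/10) = 1.968, G_2 = 10^(−2.94/10) = 0.5082
  Stage 3: F_3 = 10^(3.44/10) = 2.208, G_3 = 10^(−3.08/10) = 0.4920
Friis cascade:
  F = 1.578 + (1.968 − 1)/11.48 + (2.208 − 1)/5.834 = 1.869
NF = 10 log₁₀(1.869) = 2.72 dB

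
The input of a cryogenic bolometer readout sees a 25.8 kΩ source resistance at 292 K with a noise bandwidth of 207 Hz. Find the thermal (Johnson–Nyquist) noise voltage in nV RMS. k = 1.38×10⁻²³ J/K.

V_n = √(4kTRB)
4kTRB = 4 × 1.38×10⁻²³ × 292 × 2.58×10⁴ × 2.07×10² = 8.61×10⁻¹⁴ V²
V_n = √(8.61×10⁻¹⁴) = 2.93×10⁻⁷ V = 293 nV

293 nV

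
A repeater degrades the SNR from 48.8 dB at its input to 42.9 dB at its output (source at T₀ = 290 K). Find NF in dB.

5.9 dB

NF (dB) = SNR_in(dB) − SNR_out(dB) when the source is at T₀
NF = 48.8 − 42.9 = 5.9 dB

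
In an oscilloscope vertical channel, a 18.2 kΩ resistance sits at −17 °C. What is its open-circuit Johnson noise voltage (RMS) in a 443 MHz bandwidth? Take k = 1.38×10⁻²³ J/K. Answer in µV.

T = −17 °C + 273.15 = 256.15 K
V_n = √(4kTRB)
4kTRB = 4 × 1.38×10⁻²³ × 256.15 × 1.82×10⁴ × 4.43×10⁸ = 1.14×10⁻⁷ V²
V_n = √(1.14×10⁻⁷) = 3.38×10⁻⁴ V = 338 µV

338 µV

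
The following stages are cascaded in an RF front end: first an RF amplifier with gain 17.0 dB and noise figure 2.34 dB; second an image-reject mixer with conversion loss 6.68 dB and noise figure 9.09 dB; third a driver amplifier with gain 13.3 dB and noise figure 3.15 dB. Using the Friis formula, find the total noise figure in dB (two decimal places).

Convert to linear (a loss of L dB is a gain of −L dB): F_i = 10^(NF_i/10), G_i = 10^(G_i,dB/10)
  Stage 1: F_1 = 10^(2.34/10) = 1.714, G_1 = 10^(17.0/10) = 50.12
  Stage 2: F_2 = 10^(9.09/10) = 8.110, G_2 = 10^(−6.68/10) = 0.2148
  Stage 3: F_3 = 10^(3.15/10) = 2.065, G_3 = 10^(13.3/10) = 21.38
Friis cascade:
  F = 1.714 + (8.110 − 1)/50.12 + (2.065 − 1)/10.76 = 1.955
NF = 10 log₁₀(1.955) = 2.91 dB

2.91 dB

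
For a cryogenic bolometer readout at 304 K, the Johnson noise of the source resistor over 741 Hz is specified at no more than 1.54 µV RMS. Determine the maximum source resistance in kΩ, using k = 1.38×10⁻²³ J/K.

Johnson–Nyquist: V_n = √(4kTRB) ⇒ R = V_n² / (4kTB)
4kTB = 4 × 1.38×10⁻²³ × 304 × 7.41×10² = 1.24×10⁻¹⁷
R = (1.54×10⁻⁶)² / 1.24×10⁻¹⁷ = 1.91×10⁵ Ω = 191 kΩ

191 kΩ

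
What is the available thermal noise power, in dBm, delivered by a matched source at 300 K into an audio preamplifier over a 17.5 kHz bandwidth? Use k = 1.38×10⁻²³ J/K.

−131.4 dBm

P_n = kTB = 1.38×10⁻²³ × 300 × 1.75×10⁴ = 7.24×10⁻¹⁷ W
In dBm: 10 log₁₀(7.24×10⁻¹⁷ / 10⁻³) = −131.4 dBm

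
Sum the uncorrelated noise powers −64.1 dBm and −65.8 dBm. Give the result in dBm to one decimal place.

−61.9 dBm

Convert to linear, add, convert back:
P₁ = 3.89×10⁻¹⁰ W, P₂ = 2.63×10⁻¹⁰ W
P_tot = 6.52×10⁻¹⁰ W → 10 log₁₀(P_tot / 10⁻³) = −61.9 dBm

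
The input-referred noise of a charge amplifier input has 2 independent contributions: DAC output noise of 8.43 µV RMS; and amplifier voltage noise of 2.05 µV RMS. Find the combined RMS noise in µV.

Uncorrelated sources add in power (mean-square): V_tot = √(ΣV_i²)
V_tot = √[(8.43×10⁻⁶)² + (2.05×10⁻⁶)²] = 8.68×10⁻⁶ V = 8.68 µV

8.68 µV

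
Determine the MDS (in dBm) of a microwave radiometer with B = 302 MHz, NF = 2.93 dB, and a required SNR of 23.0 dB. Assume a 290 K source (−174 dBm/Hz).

−63.3 dBm

Sensitivity = −174 + 10 log₁₀(B) + NF + SNR_min
= −174 + 84.8 + 2.93 + 23.0
= −63.27 dBm → −63.3 dBm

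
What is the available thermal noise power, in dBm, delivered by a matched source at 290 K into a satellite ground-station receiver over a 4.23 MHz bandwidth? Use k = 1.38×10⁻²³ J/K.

−107.7 dBm

P_n = kTB = 1.38×10⁻²³ × 290 × 4.23×10⁶ = 1.69×10⁻¹⁴ W
In dBm: 10 log₁₀(1.69×10⁻¹⁴ / 10⁻³) = −107.7 dBm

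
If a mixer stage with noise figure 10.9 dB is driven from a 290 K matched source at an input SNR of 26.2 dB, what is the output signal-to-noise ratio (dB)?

By definition F = SNR_in/SNR_out, so in dB: SNR_out = SNR_in − NF
SNR_out = 26.2 − 10.9 = 15.3 dB

15.3 dB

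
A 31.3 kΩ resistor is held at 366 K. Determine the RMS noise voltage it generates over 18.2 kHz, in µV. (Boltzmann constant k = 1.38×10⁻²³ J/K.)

3.39 µV

V_n = √(4kTRB)
4kTRB = 4 × 1.38×10⁻²³ × 366 × 3.13×10⁴ × 1.82×10⁴ = 1.15×10⁻¹¹ V²
V_n = √(1.15×10⁻¹¹) = 3.39×10⁻⁶ V = 3.39 µV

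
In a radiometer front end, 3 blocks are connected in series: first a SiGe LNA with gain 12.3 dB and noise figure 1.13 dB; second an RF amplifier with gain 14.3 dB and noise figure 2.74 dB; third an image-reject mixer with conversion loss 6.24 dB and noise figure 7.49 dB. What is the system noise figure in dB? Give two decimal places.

1.33 dB

Convert to linear (a loss of L dB is a gain of −L dB): F_i = 10^(NF_i/10), G_i = 10^(G_i,dB/10)
  Stage 1: F_1 = 10^(1.13/10) = 1.297, G_1 = 10^(12.3/10) = 16.98
  Stage 2: F_2 = 10^(2.74/10) = 1.879, G_2 = 10^(14.3/10) = 26.92
  Stage 3: F_3 = 10^(7.49/10) = 5.610, G_3 = 10^(−6.24/10) = 0.2377
Friis cascade:
  F = 1.297 + (1.879 − 1)/16.98 + (5.610 − 1)/457.1 = 1.359
NF = 10 log₁₀(1.359) = 1.33 dB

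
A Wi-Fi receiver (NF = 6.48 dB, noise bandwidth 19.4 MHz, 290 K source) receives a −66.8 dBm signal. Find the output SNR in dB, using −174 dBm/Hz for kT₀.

27.8 dB

Noise floor: N = −174 + 10 log₁₀(B) + NF
10 log₁₀(1.94×10⁷) = 72.88 dB
N = −174 + 72.88 + 6.48 = −94.64 dBm
SNR = P_sig − N = −66.8 − (−94.64) = 27.84 dB → 27.8 dB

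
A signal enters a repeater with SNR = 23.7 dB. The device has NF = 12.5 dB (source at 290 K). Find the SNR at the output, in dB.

By definition F = SNR_in/SNR_out, so in dB: SNR_out = SNR_in − NF
SNR_out = 23.7 − 12.5 = 11.2 dB

11.2 dB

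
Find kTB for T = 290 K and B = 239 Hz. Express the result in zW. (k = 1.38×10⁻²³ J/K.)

956 zW

P_n = kTB = 1.38×10⁻²³ × 290 × 2.39×10² = 9.56×10⁻¹⁹ W = 956 zW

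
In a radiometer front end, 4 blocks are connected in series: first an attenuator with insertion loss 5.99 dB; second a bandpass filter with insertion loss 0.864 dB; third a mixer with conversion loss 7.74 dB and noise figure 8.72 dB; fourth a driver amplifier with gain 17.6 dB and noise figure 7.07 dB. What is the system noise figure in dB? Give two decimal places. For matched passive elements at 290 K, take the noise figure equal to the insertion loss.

21.87 dB

Convert to linear (a loss of L dB is a gain of −L dB): F_i = 10^(NF_i/10), G_i = 10^(G_i,dB/10)
  Stage 1: F_1 = 10^(5.99/10) = 3.972, G_1 = 10^(−5.99/10) = 0.2518
  Stage 2: F_2 = 10^(0.864/10) = 1.220, G_2 = 10^(−0.864/10) = 0.8196
  Stage 3: F_3 = 10^(8.72/10) = 7.447, G_3 = 10^(−7.74/10) = 0.1683
  Stage 4: F_4 = 10^(7.07/10) = 5.093, G_4 = 10^(17.6/10) = 57.54
Friis cascade:
  F = 3.972 + (1.220 − 1)/0.2518 + (7.447 − 1)/0.2063 + (5.093 − 1)/0.03472 = 154.0
NF = 10 log₁₀(154.0) = 21.87 dB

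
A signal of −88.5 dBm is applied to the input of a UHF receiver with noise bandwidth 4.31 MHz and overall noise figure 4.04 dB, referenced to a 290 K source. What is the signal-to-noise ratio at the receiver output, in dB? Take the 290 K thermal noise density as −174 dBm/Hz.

15.1 dB

Noise floor: N = −174 + 10 log₁₀(B) + NF
10 log₁₀(4.31×10⁶) = 66.34 dB
N = −174 + 66.34 + 4.04 = −103.62 dBm
SNR = P_sig − N = −88.5 − (−103.62) = 15.12 dB → 15.1 dB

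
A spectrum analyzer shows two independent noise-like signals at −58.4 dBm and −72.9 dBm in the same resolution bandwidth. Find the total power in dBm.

−58.2 dBm

Convert to linear, add, convert back:
P₁ = 1.45×10⁻⁹ W, P₂ = 5.13×10⁻¹¹ W
P_tot = 1.50×10⁻⁹ W → 10 log₁₀(P_tot / 10⁻³) = −58.2 dBm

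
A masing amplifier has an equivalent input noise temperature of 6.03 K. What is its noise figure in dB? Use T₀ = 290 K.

F = 1 + T_e/T₀ = 1 + 6.03/290 = 1.02079
NF = 10 log₁₀(1.02079) = 0.089 dB

0.089 dB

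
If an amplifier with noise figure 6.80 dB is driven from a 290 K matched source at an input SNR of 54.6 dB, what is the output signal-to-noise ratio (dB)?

By definition F = SNR_in/SNR_out, so in dB: SNR_out = SNR_in − NF
SNR_out = 54.6 − 6.80 = 47.80 dB

47.80 dB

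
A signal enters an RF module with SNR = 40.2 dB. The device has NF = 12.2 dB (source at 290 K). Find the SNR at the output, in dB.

By definition F = SNR_in/SNR_out, so in dB: SNR_out = SNR_in − NF
SNR_out = 40.2 − 12.2 = 28.0 dB

28.0 dB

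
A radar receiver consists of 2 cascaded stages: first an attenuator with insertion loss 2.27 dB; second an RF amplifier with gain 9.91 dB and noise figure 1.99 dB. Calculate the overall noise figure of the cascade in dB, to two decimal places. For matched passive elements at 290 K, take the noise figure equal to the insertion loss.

4.26 dB

Convert to linear (a loss of L dB is a gain of −L dB): F_i = 10^(NF_i/10), G_i = 10^(G_i,dB/10)
  Stage 1: F_1 = 10^(2.27/10) = 1.687, G_1 = 10^(−2.27/10) = 0.5929
  Stage 2: F_2 = 10^(1.99/10) = 1.581, G_2 = 10^(9.91/10) = 9.795
Friis cascade:
  F = 1.687 + (1.581 − 1)/0.5929 = 2.667
NF = 10 log₁₀(2.667) = 4.26 dB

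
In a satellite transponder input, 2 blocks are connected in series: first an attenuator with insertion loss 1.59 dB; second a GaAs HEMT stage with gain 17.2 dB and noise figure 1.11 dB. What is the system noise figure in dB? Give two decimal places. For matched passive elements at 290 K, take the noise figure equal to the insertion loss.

Convert to linear (a loss of L dB is a gain of −L dB): F_i = 10^(NF_i/10), G_i = 10^(G_i,dB/10)
  Stage 1: F_1 = 10^(1.59/10) = 1.442, G_1 = 10^(−1.59/10) = 0.6934
  Stage 2: F_2 = 10^(1.11/10) = 1.291, G_2 = 10^(17.2/10) = 52.48
Friis cascade:
  F = 1.442 + (1.291 − 1)/0.6934 = 1.862
NF = 10 log₁₀(1.862) = 2.70 dB

2.70 dB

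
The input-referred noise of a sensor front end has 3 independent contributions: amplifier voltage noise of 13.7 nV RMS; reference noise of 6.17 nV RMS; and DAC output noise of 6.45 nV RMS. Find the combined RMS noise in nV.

16.4 nV

Uncorrelated sources add in power (mean-square): V_tot = √(ΣV_i²)
V_tot = √[(1.37×10⁻⁸)² + (6.17×10⁻⁹)² + (6.45×10⁻⁹)²] = 1.64×10⁻⁸ V = 16.4 nV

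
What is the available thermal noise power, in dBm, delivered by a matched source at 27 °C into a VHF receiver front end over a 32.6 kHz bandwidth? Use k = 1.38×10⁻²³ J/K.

T = 27 °C + 273.15 = 300.15 K
P_n = kTB = 1.38×10⁻²³ × 300.15 × 3.26×10⁴ = 1.35×10⁻¹⁶ W
In dBm: 10 log₁₀(1.35×10⁻¹⁶ / 10⁻³) = −128.7 dBm

−128.7 dBm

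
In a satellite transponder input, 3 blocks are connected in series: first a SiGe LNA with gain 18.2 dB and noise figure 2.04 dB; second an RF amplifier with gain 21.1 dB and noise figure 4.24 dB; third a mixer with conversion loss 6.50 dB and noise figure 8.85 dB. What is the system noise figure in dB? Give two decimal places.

Convert to linear (a loss of L dB is a gain of −L dB): F_i = 10^(NF_i/10), G_i = 10^(G_i,dB/10)
  Stage 1: F_1 = 10^(2.04/10) = 1.600, G_1 = 10^(18.2/10) = 66.07
  Stage 2: F_2 = 10^(4.24/10) = 2.655, G_2 = 10^(21.1/10) = 128.8
  Stage 3: F_3 = 10^(8.85/10) = 7.674, G_3 = 10^(−6.50/10) = 0.2239
Friis cascade:
  F = 1.600 + (2.655 − 1)/66.07 + (7.674 − 1)/8511 = 1.625
NF = 10 log₁₀(1.625) = 2.11 dB

2.11 dB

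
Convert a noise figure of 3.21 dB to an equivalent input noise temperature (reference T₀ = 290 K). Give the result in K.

F = 10^(3.21/10) = 2.09411
T_e = (F − 1)·T₀ = (2.09411 − 1) × 290 = 317 K

317 K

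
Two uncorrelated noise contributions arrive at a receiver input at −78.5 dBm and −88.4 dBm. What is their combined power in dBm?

Convert to linear, add, convert back:
P₁ = 1.41×10⁻¹¹ W, P₂ = 1.45×10⁻¹² W
P_tot = 1.56×10⁻¹¹ W → 10 log₁₀(P_tot / 10⁻³) = −78.1 dBm

−78.1 dBm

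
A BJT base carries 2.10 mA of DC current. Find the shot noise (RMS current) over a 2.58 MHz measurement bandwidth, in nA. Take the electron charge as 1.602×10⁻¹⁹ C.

41.7 nA

I_n = √(2qI·B)
2qI·B = 2 × 1.602×10⁻¹⁹ × 2.10×10⁻³ × 2.58×10⁶ = 1.74×10⁻¹⁵ A²
I_n = √(1.74×10⁻¹⁵) = 4.17×10⁻⁸ A = 41.7 nA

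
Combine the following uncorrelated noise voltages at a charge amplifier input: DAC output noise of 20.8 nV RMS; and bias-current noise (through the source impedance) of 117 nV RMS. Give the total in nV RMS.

119 nV

Uncorrelated sources add in power (mean-square): V_tot = √(ΣV_i²)
V_tot = √[(2.08×10⁻⁸)² + (1.17×10⁻⁷)²] = 1.19×10⁻⁷ V = 119 nV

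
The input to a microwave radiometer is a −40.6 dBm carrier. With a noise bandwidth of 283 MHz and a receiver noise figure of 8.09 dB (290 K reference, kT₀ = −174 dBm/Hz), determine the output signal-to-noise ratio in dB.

40.8 dB

Noise floor: N = −174 + 10 log₁₀(B) + NF
10 log₁₀(2.83×10⁸) = 84.52 dB
N = −174 + 84.52 + 8.09 = −81.39 dBm
SNR = P_sig − N = −40.6 − (−81.39) = 40.79 dB → 40.8 dB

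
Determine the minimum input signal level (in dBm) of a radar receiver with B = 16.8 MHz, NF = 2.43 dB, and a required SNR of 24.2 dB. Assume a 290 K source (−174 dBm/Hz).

−75.1 dBm

Sensitivity = −174 + 10 log₁₀(B) + NF + SNR_min
= −174 + 72.25 + 2.43 + 24.2
= −75.12 dBm → −75.1 dBm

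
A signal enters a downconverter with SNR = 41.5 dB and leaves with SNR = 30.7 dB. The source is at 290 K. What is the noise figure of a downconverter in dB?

NF (dB) = SNR_in(dB) − SNR_out(dB) when the source is at T₀
NF = 41.5 − 30.7 = 10.8 dB

10.8 dB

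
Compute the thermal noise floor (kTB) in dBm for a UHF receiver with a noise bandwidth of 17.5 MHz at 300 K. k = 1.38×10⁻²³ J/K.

P_n = kTB = 1.38×10⁻²³ × 300 × 1.75×10⁷ = 7.25×10⁻¹⁴ W
In dBm: 10 log₁₀(7.25×10⁻¹⁴ / 10⁻³) = −101.4 dBm

−101.4 dBm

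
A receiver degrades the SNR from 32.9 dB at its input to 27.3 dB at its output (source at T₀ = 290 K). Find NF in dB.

NF (dB) = SNR_in(dB) − SNR_out(dB) when the source is at T₀
NF = 32.9 − 27.3 = 5.6 dB

5.6 dB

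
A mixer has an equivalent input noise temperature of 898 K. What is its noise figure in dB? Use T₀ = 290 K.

6.12 dB

F = 1 + T_e/T₀ = 1 + 898/290 = 4.09655
NF = 10 log₁₀(4.09655) = 6.12 dB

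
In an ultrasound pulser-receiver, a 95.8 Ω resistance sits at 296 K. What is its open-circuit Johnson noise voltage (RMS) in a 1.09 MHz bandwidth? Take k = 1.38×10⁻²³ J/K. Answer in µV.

1.31 µV

V_n = √(4kTRB)
4kTRB = 4 × 1.38×10⁻²³ × 296 × 9.58×10¹ × 1.09×10⁶ = 1.71×10⁻¹² V²
V_n = √(1.71×10⁻¹²) = 1.31×10⁻⁶ V = 1.31 µV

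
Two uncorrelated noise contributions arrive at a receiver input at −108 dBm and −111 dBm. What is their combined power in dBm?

Convert to linear, add, convert back:
P₁ = 1.58×10⁻¹⁴ W, P₂ = 7.94×10⁻¹⁵ W
P_tot = 2.38×10⁻¹⁴ W → 10 log₁₀(P_tot / 10⁻³) = −106.2 dBm

−106.2 dBm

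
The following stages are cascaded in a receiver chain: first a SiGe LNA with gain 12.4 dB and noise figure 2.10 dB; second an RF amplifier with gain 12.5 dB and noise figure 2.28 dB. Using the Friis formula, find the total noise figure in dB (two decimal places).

Convert to linear (a loss of L dB is a gain of −L dB): F_i = 10^(NF_i/10), G_i = 10^(G_i,dB/10)
  Stage 1: F_1 = 10^(2.10/10) = 1.622, G_1 = 10^(12.4/10) = 17.38
  Stage 2: F_2 = 10^(2.28/10) = 1.690, G_2 = 10^(12.5/10) = 17.78
Friis cascade:
  F = 1.622 + (1.690 − 1)/17.38 = 1.662
NF = 10 log₁₀(1.662) = 2.21 dB

2.21 dB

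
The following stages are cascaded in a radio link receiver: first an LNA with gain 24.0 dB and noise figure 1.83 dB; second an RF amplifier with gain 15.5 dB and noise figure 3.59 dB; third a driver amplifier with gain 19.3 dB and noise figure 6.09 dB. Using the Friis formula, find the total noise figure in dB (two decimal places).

Convert to linear (a loss of L dB is a gain of −L dB): F_i = 10^(NF_i/10), G_i = 10^(G_i,dB/10)
  Stage 1: F_1 = 10^(1.83/10) = 1.524, G_1 = 10^(24.0/10) = 251.2
  Stage 2: F_2 = 10^(3.59/10) = 2.286, G_2 = 10^(15.5/10) = 35.48
  Stage 3: F_3 = 10^(6.09/10) = 4.064, G_3 = 10^(19.3/10) = 85.11
Friis cascade:
  F = 1.524 + (2.286 − 1)/251.2 + (4.064 − 1)/8913 = 1.530
NF = 10 log₁₀(1.530) = 1.85 dB

1.85 dB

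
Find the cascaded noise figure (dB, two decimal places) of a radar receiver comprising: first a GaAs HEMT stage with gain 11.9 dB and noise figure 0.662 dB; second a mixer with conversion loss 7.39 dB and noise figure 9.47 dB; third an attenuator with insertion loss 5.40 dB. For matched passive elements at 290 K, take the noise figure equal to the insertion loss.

4.06 dB

Convert to linear (a loss of L dB is a gain of −L dB): F_i = 10^(NF_i/10), G_i = 10^(G_i,dB/10)
  Stage 1: F_1 = 10^(0.662/10) = 1.165, G_1 = 10^(11.9/10) = 15.49
  Stage 2: F_2 = 10^(9.47/10) = 8.851, G_2 = 10^(−7.39/10) = 0.1824
  Stage 3: F_3 = 10^(5.40/10) = 3.467, G_3 = 10^(−5.40/10) = 0.2884
Friis cascade:
  F = 1.165 + (8.851 − 1)/15.49 + (3.467 − 1)/2.825 = 2.545
NF = 10 log₁₀(2.545) = 4.06 dB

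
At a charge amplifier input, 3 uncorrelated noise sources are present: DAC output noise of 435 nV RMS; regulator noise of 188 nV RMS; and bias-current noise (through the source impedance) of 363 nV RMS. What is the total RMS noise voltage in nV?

597 nV

Uncorrelated sources add in power (mean-square): V_tot = √(ΣV_i²)
V_tot = √[(4.35×10⁻⁷)² + (1.88×10⁻⁷)² + (3.63×10⁻⁷)²] = 5.97×10⁻⁷ V = 597 nV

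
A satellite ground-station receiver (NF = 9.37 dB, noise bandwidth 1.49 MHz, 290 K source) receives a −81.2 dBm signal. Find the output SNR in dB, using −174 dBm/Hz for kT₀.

Noise floor: N = −174 + 10 log₁₀(B) + NF
10 log₁₀(1.49×10⁶) = 61.73 dB
N = −174 + 61.73 + 9.37 = −102.90 dBm
SNR = P_sig − N = −81.2 − (−102.90) = 21.70 dB → 21.7 dB

21.7 dB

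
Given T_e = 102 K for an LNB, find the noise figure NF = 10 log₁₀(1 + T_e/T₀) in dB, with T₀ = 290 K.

F = 1 + T_e/T₀ = 1 + 102/290 = 1.35172
NF = 10 log₁₀(1.35172) = 1.31 dB

1.31 dB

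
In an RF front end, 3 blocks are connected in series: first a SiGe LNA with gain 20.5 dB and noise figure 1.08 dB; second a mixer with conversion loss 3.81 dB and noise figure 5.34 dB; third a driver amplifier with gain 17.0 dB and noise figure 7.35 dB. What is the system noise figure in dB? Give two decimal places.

1.46 dB

Convert to linear (a loss of L dB is a gain of −L dB): F_i = 10^(NF_i/10), G_i = 10^(G_i,dB/10)
  Stage 1: F_1 = 10^(1.08/10) = 1.282, G_1 = 10^(20.5/10) = 112.2
  Stage 2: F_2 = 10^(5.34/10) = 3.420, G_2 = 10^(−3.81/10) = 0.4159
  Stage 3: F_3 = 10^(7.35/10) = 5.433, G_3 = 10^(17.0/10) = 50.12
Friis cascade:
  F = 1.282 + (3.420 − 1)/112.2 + (5.433 − 1)/46.67 = 1.399
NF = 10 log₁₀(1.399) = 1.46 dB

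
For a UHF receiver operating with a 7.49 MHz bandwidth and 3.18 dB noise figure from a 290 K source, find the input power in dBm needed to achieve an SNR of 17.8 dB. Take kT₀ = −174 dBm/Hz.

Sensitivity = −174 + 10 log₁₀(B) + NF + SNR_min
= −174 + 68.74 + 3.18 + 17.8
= −84.28 dBm → −84.3 dBm

−84.3 dBm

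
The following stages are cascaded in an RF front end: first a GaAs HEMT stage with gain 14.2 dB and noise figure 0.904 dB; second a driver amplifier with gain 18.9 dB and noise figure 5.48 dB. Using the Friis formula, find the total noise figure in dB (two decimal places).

Convert to linear (a loss of L dB is a gain of −L dB): F_i = 10^(NF_i/10), G_i = 10^(G_i,dB/10)
  Stage 1: F_1 = 10^(0.904/10) = 1.231, G_1 = 10^(14.2/10) = 26.30
  Stage 2: F_2 = 10^(5.48/10) = 3.532, G_2 = 10^(18.9/10) = 77.62
Friis cascade:
  F = 1.231 + (3.532 − 1)/26.30 = 1.328
NF = 10 log₁₀(1.328) = 1.23 dB

1.23 dB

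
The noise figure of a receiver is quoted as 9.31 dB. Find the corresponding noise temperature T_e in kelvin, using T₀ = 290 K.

F = 10^(9.31/10) = 8.531
T_e = (F − 1)·T₀ = (8.531 − 1) × 290 = 2184 K

2184 K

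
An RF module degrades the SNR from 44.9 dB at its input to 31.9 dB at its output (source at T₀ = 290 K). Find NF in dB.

13.0 dB

NF (dB) = SNR_in(dB) − SNR_out(dB) when the source is at T₀
NF = 44.9 − 31.9 = 13.0 dB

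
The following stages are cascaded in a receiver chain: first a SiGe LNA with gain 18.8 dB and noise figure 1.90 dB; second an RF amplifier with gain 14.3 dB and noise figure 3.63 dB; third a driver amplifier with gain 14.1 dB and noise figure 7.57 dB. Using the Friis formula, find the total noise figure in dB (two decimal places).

Convert to linear (a loss of L dB is a gain of −L dB): F_i = 10^(NF_i/10), G_i = 10^(G_i,dB/10)
  Stage 1: F_1 = 10^(1.90/10) = 1.549, G_1 = 10^(18.8/10) = 75.86
  Stage 2: F_2 = 10^(3.63/10) = 2.307, G_2 = 10^(14.3/10) = 26.92
  Stage 3: F_3 = 10^(7.57/10) = 5.715, G_3 = 10^(14.1/10) = 25.70
Friis cascade:
  F = 1.549 + (2.307 − 1)/75.86 + (5.715 − 1)/2042 = 1.568
NF = 10 log₁₀(1.568) = 1.95 dB

1.95 dB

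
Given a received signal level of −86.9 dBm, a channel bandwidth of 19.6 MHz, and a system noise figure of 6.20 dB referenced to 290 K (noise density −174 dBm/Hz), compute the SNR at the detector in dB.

8.0 dB

Noise floor: N = −174 + 10 log₁₀(B) + NF
10 log₁₀(1.96×10⁷) = 72.92 dB
N = −174 + 72.92 + 6.20 = −94.88 dBm
SNR = P_sig − N = −86.9 − (−94.88) = 7.98 dB → 8.0 dB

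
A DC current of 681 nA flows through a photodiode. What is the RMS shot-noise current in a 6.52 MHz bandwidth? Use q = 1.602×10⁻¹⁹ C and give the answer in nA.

1.19 nA

I_n = √(2qI·B)
2qI·B = 2 × 1.602×10⁻¹⁹ × 6.81×10⁻⁷ × 6.52×10⁶ = 1.42×10⁻¹⁸ A²
I_n = √(1.42×10⁻¹⁸) = 1.19×10⁻⁹ A = 1.19 nA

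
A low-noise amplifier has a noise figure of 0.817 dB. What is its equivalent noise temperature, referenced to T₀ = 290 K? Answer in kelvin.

F = 10^(0.817/10) = 1.20698
T_e = (F − 1)·T₀ = (1.20698 − 1) × 290 = 60.0 K

60.0 K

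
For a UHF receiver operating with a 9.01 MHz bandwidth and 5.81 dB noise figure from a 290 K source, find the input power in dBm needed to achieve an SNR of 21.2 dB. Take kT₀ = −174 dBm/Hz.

Sensitivity = −174 + 10 log₁₀(B) + NF + SNR_min
= −174 + 69.55 + 5.81 + 21.2
= −77.44 dBm → −77.4 dBm

−77.4 dBm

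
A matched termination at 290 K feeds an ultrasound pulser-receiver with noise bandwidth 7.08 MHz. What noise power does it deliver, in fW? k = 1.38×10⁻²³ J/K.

P_n = kTB = 1.38×10⁻²³ × 290 × 7.08×10⁶ = 2.83×10⁻¹⁴ W = 28.3 fW

28.3 fW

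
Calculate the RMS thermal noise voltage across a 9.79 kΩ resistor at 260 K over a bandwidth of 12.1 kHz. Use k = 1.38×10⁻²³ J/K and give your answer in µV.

V_n = √(4kTRB)
4kTRB = 4 × 1.38×10⁻²³ × 260 × 9.79×10³ × 1.21×10⁴ = 1.70×10⁻¹² V²
V_n = √(1.70×10⁻¹²) = 1.30×10⁻⁶ V = 1.30 µV

1.30 µV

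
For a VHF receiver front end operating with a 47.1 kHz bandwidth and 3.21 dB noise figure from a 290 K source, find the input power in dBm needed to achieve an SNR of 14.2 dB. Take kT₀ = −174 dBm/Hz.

−109.9 dBm

Sensitivity = −174 + 10 log₁₀(B) + NF + SNR_min
= −174 + 46.73 + 3.21 + 14.2
= −109.86 dBm → −109.9 dBm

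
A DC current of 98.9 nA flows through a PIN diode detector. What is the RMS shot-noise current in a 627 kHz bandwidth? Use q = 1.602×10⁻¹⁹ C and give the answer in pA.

I_n = √(2qI·B)
2qI·B = 2 × 1.602×10⁻¹⁹ × 9.89×10⁻⁸ × 6.27×10⁵ = 1.99×10⁻²⁰ A²
I_n = √(1.99×10⁻²⁰) = 1.41×10⁻¹⁰ A = 141 pA

141 pA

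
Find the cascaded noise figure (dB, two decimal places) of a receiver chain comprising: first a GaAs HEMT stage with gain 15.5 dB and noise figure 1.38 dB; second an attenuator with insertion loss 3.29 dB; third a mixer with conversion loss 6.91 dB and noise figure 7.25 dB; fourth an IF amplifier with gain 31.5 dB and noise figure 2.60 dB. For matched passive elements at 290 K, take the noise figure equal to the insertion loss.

Convert to linear (a loss of L dB is a gain of −L dB): F_i = 10^(NF_i/10), G_i = 10^(G_i,dB/10)
  Stage 1: F_1 = 10^(1.38/10) = 1.374, G_1 = 10^(15.5/10) = 35.48
  Stage 2: F_2 = 10^(3.29/10) = 2.133, G_2 = 10^(−3.29/10) = 0.4688
  Stage 3: F_3 = 10^(7.25/10) = 5.309, G_3 = 10^(−6.91/10) = 0.2037
  Stage 4: F_4 = 10^(2.60/10) = 1.820, G_4 = 10^(31.5/10) = 1413
Friis cascade:
  F = 1.374 + (2.133 − 1)/35.48 + (5.309 − 1)/16.63 + (1.820 − 1)/3.388 = 1.907
NF = 10 log₁₀(1.907) = 2.80 dB

2.80 dB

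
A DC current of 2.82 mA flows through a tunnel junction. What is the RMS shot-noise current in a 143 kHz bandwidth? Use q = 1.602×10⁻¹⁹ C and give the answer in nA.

11.4 nA

I_n = √(2qI·B)
2qI·B = 2 × 1.602×10⁻¹⁹ × 2.82×10⁻³ × 1.43×10⁵ = 1.29×10⁻¹⁶ A²
I_n = √(1.29×10⁻¹⁶) = 1.14×10⁻⁸ A = 11.4 nA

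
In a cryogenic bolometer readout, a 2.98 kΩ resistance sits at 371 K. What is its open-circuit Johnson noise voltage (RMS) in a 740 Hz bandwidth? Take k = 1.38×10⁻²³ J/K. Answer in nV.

213 nV

V_n = √(4kTRB)
4kTRB = 4 × 1.38×10⁻²³ × 371 × 2.98×10³ × 7.40×10² = 4.52×10⁻¹⁴ V²
V_n = √(4.52×10⁻¹⁴) = 2.13×10⁻⁷ V = 213 nV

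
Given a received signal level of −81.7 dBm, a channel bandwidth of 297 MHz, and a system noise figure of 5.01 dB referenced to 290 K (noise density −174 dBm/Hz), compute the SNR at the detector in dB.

2.6 dB

Noise floor: N = −174 + 10 log₁₀(B) + NF
10 log₁₀(2.97×10⁸) = 84.73 dB
N = −174 + 84.73 + 5.01 = −84.26 dBm
SNR = P_sig − N = −81.7 − (−84.26) = 2.56 dB → 2.6 dB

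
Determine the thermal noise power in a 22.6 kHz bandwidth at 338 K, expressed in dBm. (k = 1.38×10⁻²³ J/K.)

P_n = kTB = 1.38×10⁻²³ × 338 × 2.26×10⁴ = 1.05×10⁻¹⁶ W
In dBm: 10 log₁₀(1.05×10⁻¹⁶ / 10⁻³) = −129.8 dBm

−129.8 dBm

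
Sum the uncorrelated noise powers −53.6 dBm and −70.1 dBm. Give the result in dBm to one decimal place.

−53.5 dBm

Convert to linear, add, convert back:
P₁ = 4.37×10⁻⁹ W, P₂ = 9.77×10⁻¹¹ W
P_tot = 4.46×10⁻⁹ W → 10 log₁₀(P_tot / 10⁻³) = −53.5 dBm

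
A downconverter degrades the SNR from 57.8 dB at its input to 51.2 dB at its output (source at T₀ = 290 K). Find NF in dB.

6.6 dB

NF (dB) = SNR_in(dB) − SNR_out(dB) when the source is at T₀
NF = 57.8 − 51.2 = 6.6 dB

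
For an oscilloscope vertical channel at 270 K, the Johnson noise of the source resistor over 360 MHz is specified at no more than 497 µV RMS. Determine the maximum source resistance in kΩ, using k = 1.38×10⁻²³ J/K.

Johnson–Nyquist: V_n = √(4kTRB) ⇒ R = V_n² / (4kTB)
4kTB = 4 × 1.38×10⁻²³ × 270 × 3.60×10⁸ = 5.37×10⁻¹²
R = (4.97×10⁻⁴)² / 5.37×10⁻¹² = 4.60×10⁴ Ω = 46.0 kΩ

46.0 kΩ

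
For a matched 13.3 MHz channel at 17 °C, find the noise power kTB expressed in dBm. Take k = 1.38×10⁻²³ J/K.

T = 17 °C + 273.15 = 290.15 K
P_n = kTB = 1.38×10⁻²³ × 290.15 × 1.33×10⁷ = 5.33×10⁻¹⁴ W
In dBm: 10 log₁₀(5.33×10⁻¹⁴ / 10⁻³) = −102.7 dBm

−102.7 dBm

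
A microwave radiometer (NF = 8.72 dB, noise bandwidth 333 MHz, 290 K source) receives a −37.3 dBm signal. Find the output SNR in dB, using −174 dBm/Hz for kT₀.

42.8 dB

Noise floor: N = −174 + 10 log₁₀(B) + NF
10 log₁₀(3.33×10⁸) = 85.22 dB
N = −174 + 85.22 + 8.72 = −80.06 dBm
SNR = P_sig − N = −37.3 − (−80.06) = 42.76 dB → 42.8 dB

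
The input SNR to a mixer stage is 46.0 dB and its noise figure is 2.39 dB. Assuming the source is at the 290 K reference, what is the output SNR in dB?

By definition F = SNR_in/SNR_out, so in dB: SNR_out = SNR_in − NF
SNR_out = 46.0 − 2.39 = 43.61 dB

43.61 dB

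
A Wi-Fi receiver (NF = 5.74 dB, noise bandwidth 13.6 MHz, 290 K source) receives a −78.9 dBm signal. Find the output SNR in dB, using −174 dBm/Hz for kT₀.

18.0 dB

Noise floor: N = −174 + 10 log₁₀(B) + NF
10 log₁₀(1.36×10⁷) = 71.34 dB
N = −174 + 71.34 + 5.74 = −96.92 dBm
SNR = P_sig − N = −78.9 − (−96.92) = 18.02 dB → 18.0 dB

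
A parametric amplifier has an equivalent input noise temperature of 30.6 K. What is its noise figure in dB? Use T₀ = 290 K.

F = 1 + T_e/T₀ = 1 + 30.6/290 = 1.10552
NF = 10 log₁₀(1.10552) = 0.436 dB

0.436 dB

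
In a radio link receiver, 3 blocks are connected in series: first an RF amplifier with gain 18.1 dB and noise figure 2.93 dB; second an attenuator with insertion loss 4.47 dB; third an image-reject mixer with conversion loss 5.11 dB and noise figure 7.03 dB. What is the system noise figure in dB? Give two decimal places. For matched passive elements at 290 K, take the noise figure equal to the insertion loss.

Convert to linear (a loss of L dB is a gain of −L dB): F_i = 10^(NF_i/10), G_i = 10^(G_i,dB/10)
  Stage 1: F_1 = 10^(2.93/10) = 1.963, G_1 = 10^(18.1/10) = 64.57
  Stage 2: F_2 = 10^(4.47/10) = 2.799, G_2 = 10^(−4.47/10) = 0.3573
  Stage 3: F_3 = 10^(7.03/10) = 5.047, G_3 = 10^(−5.11/10) = 0.3083
Friis cascade:
  F = 1.963 + (2.799 − 1)/64.57 + (5.047 − 1)/23.07 = 2.167
NF = 10 log₁₀(2.167) = 3.36 dB

3.36 dB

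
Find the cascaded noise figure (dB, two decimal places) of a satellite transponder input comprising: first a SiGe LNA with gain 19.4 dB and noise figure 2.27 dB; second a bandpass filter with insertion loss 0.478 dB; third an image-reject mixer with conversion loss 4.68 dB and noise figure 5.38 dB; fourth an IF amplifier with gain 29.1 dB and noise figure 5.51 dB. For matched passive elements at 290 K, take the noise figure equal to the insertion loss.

Convert to linear (a loss of L dB is a gain of −L dB): F_i = 10^(NF_i/10), G_i = 10^(G_i,dB/10)
  Stage 1: F_1 = 10^(2.27/10) = 1.687, G_1 = 10^(19.4/10) = 87.10
  Stage 2: F_2 = 10^(0.478/10) = 1.116, G_2 = 10^(−0.478/10) = 0.8958
  Stage 3: F_3 = 10^(5.38/10) = 3.451, G_3 = 10^(−4.68/10) = 0.3404
  Stage 4: F_4 = 10^(5.51/10) = 3.556, G_4 = 10^(29.1/10) = 812.8
Friis cascade:
  F = 1.687 + (1.116 − 1)/87.10 + (3.451 − 1)/78.02 + (3.556 − 1)/26.56 = 1.816
NF = 10 log₁₀(1.816) = 2.59 dB

2.59 dB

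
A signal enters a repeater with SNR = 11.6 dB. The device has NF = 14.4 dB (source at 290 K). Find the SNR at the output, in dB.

−2.8 dB

By definition F = SNR_in/SNR_out, so in dB: SNR_out = SNR_in − NF
SNR_out = 11.6 − 14.4 = −2.8 dB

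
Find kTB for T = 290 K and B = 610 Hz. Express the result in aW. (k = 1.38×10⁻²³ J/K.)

P_n = kTB = 1.38×10⁻²³ × 290 × 6.10×10² = 2.44×10⁻¹⁸ W = 2.44 aW

2.44 aW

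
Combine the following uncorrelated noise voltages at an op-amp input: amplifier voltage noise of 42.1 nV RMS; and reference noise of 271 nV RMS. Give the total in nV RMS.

Uncorrelated sources add in power (mean-square): V_tot = √(ΣV_i²)
V_tot = √[(4.21×10⁻⁸)² + (2.71×10⁻⁷)²] = 2.74×10⁻⁷ V = 274 nV

274 nV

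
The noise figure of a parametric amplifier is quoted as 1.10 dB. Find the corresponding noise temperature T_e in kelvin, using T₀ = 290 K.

83.6 K

F = 10^(1.10/10) = 1.28825
T_e = (F − 1)·T₀ = (1.28825 − 1) × 290 = 83.6 K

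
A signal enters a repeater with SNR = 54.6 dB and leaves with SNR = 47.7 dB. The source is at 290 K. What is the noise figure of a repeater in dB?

NF (dB) = SNR_in(dB) − SNR_out(dB) when the source is at T₀
NF = 54.6 − 47.7 = 6.9 dB

6.9 dB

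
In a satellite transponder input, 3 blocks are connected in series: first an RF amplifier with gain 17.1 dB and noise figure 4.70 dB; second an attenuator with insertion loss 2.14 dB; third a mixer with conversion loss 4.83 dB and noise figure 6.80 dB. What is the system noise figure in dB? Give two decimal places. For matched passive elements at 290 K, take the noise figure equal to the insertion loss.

Convert to linear (a loss of L dB is a gain of −L dB): F_i = 10^(NF_i/10), G_i = 10^(G_i,dB/10)
  Stage 1: F_1 = 10^(4.70/10) = 2.951, G_1 = 10^(17.1/10) = 51.29
  Stage 2: F_2 = 10^(2.14/10) = 1.637, G_2 = 10^(−2.14/10) = 0.6109
  Stage 3: F_3 = 10^(6.80/10) = 4.786, G_3 = 10^(−4.83/10) = 0.3289
Friis cascade:
  F = 2.951 + (1.637 − 1)/51.29 + (4.786 − 1)/31.33 = 3.084
NF = 10 log₁₀(3.084) = 4.89 dB

4.89 dB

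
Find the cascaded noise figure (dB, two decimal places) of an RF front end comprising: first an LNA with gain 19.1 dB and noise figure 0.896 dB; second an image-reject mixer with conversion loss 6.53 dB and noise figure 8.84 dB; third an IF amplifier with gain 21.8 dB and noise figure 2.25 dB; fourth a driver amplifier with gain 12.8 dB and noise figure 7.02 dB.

Convert to linear (a loss of L dB is a gain of −L dB): F_i = 10^(NF_i/10), G_i = 10^(G_i,dB/10)
  Stage 1: F_1 = 10^(0.896/10) = 1.229, G_1 = 10^(19.1/10) = 81.28
  Stage 2: F_2 = 10^(8.84/10) = 7.656, G_2 = 10^(−6.53/10) = 0.2223
  Stage 3: F_3 = 10^(2.25/10) = 1.679, G_3 = 10^(21.8/10) = 151.4
  Stage 4: F_4 = 10^(7.02/10) = 5.035, G_4 = 10^(12.8/10) = 19.05
Friis cascade:
  F = 1.229 + (7.656 − 1)/81.28 + (1.679 − 1)/18.07 + (5.035 − 1)/2735 = 1.350
NF = 10 log₁₀(1.350) = 1.30 dB

1.30 dB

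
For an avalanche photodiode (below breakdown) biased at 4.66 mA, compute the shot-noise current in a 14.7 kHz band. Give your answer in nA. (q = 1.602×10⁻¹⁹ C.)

4.68 nA

I_n = √(2qI·B)
2qI·B = 2 × 1.602×10⁻¹⁹ × 4.66×10⁻³ × 1.47×10⁴ = 2.19×10⁻¹⁷ A²
I_n = √(2.19×10⁻¹⁷) = 4.68×10⁻⁹ A = 4.68 nA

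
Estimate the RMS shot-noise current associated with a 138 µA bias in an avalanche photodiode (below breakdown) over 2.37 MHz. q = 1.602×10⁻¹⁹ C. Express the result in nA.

10.2 nA

I_n = √(2qI·B)
2qI·B = 2 × 1.602×10⁻¹⁹ × 1.38×10⁻⁴ × 2.37×10⁶ = 1.05×10⁻¹⁶ A²
I_n = √(1.05×10⁻¹⁶) = 1.02×10⁻⁸ A = 10.2 nA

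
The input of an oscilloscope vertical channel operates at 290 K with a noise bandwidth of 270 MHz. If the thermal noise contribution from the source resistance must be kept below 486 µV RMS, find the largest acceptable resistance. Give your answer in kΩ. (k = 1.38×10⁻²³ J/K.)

Johnson–Nyquist: V_n = √(4kTRB) ⇒ R = V_n² / (4kTB)
4kTB = 4 × 1.38×10⁻²³ × 290 × 2.70×10⁸ = 4.32×10⁻¹²
R = (4.86×10⁻⁴)² / 4.32×10⁻¹² = 5.46×10⁴ Ω = 54.6 kΩ

54.6 kΩ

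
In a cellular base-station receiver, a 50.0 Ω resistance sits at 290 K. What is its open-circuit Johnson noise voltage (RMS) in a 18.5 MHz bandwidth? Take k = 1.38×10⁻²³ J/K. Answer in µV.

V_n = √(4kTRB)
4kTRB = 4 × 1.38×10⁻²³ × 290 × 5.00×10¹ × 1.85×10⁷ = 1.48×10⁻¹¹ V²
V_n = √(1.48×10⁻¹¹) = 3.85×10⁻⁶ V = 3.85 µV

3.85 µV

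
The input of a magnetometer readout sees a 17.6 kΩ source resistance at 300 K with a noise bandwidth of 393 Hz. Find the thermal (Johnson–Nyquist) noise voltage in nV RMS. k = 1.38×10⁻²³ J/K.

338 nV

V_n = √(4kTRB)
4kTRB = 4 × 1.38×10⁻²³ × 300 × 1.76×10⁴ × 3.93×10² = 1.15×10⁻¹³ V²
V_n = √(1.15×10⁻¹³) = 3.38×10⁻⁷ V = 338 nV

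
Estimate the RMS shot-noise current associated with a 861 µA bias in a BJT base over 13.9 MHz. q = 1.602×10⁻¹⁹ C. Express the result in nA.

I_n = √(2qI·B)
2qI·B = 2 × 1.602×10⁻¹⁹ × 8.61×10⁻⁴ × 1.39×10⁷ = 3.83×10⁻¹⁵ A²
I_n = √(3.83×10⁻¹⁵) = 6.19×10⁻⁸ A = 61.9 nA

61.9 nA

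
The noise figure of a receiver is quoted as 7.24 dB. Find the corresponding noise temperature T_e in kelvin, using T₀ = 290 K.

F = 10^(7.24/10) = 5.29663
T_e = (F − 1)·T₀ = (5.29663 − 1) × 290 = 1246 K

1246 K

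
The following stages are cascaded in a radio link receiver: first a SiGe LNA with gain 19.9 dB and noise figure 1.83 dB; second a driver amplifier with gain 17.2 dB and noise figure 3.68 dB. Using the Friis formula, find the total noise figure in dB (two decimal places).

Convert to linear (a loss of L dB is a gain of −L dB): F_i = 10^(NF_i/10), G_i = 10^(G_i,dB/10)
  Stage 1: F_1 = 10^(1.83/10) = 1.524, G_1 = 10^(19.9/10) = 97.72
  Stage 2: F_2 = 10^(3.68/10) = 2.333, G_2 = 10^(17.2/10) = 52.48
Friis cascade:
  F = 1.524 + (2.333 − 1)/97.72 = 1.538
NF = 10 log₁₀(1.538) = 1.87 dB

1.87 dB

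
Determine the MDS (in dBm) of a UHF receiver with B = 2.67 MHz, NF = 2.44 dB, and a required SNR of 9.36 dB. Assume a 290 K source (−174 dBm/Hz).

−97.9 dBm

Sensitivity = −174 + 10 log₁₀(B) + NF + SNR_min
= −174 + 64.27 + 2.44 + 9.36
= −97.93 dBm → −97.9 dBm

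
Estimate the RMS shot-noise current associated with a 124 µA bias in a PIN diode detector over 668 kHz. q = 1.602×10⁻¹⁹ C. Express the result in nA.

I_n = √(2qI·B)
2qI·B = 2 × 1.602×10⁻¹⁹ × 1.24×10⁻⁴ × 6.68×10⁵ = 2.65×10⁻¹⁷ A²
I_n = √(2.65×10⁻¹⁷) = 5.15×10⁻⁹ A = 5.15 nA

5.15 nA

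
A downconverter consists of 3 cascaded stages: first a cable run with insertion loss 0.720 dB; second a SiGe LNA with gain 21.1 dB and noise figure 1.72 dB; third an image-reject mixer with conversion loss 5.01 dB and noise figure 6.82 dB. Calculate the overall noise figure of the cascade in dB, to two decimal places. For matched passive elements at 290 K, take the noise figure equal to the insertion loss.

Convert to linear (a loss of L dB is a gain of −L dB): F_i = 10^(NF_i/10), G_i = 10^(G_i,dB/10)
  Stage 1: F_1 = 10^(0.720/10) = 1.180, G_1 = 10^(−0.720/10) = 0.8472
  Stage 2: F_2 = 10^(1.72/10) = 1.486, G_2 = 10^(21.1/10) = 128.8
  Stage 3: F_3 = 10^(6.82/10) = 4.808, G_3 = 10^(−5.01/10) = 0.3155
Friis cascade:
  F = 1.180 + (1.486 − 1)/0.8472 + (4.808 − 1)/109.1 = 1.789
NF = 10 log₁₀(1.789) = 2.53 dB

2.53 dB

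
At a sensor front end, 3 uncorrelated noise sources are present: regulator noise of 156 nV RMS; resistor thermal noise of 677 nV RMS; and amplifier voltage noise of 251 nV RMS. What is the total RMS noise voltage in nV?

739 nV

Uncorrelated sources add in power (mean-square): V_tot = √(ΣV_i²)
V_tot = √[(1.56×10⁻⁷)² + (6.77×10⁻⁷)² + (2.51×10⁻⁷)²] = 7.39×10⁻⁷ V = 739 nV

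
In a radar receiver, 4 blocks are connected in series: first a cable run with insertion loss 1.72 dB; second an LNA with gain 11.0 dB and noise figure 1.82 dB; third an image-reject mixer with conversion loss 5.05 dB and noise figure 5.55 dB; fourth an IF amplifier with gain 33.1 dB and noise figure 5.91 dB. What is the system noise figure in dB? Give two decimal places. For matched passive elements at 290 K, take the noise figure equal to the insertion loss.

5.63 dB

Convert to linear (a loss of L dB is a gain of −L dB): F_i = 10^(NF_i/10), G_i = 10^(G_i,dB/10)
  Stage 1: F_1 = 10^(1.72/10) = 1.486, G_1 = 10^(−1.72/10) = 0.6730
  Stage 2: F_2 = 10^(1.82/10) = 1.521, G_2 = 10^(11.0/10) = 12.59
  Stage 3: F_3 = 10^(5.55/10) = 3.589, G_3 = 10^(−5.05/10) = 0.3126
  Stage 4: F_4 = 10^(5.91/10) = 3.899, G_4 = 10^(33.1/10) = 2042
Friis cascade:
  F = 1.486 + (1.521 − 1)/0.6730 + (3.589 − 1)/8.472 + (3.899 − 1)/2.649 = 3.660
NF = 10 log₁₀(3.660) = 5.63 dB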